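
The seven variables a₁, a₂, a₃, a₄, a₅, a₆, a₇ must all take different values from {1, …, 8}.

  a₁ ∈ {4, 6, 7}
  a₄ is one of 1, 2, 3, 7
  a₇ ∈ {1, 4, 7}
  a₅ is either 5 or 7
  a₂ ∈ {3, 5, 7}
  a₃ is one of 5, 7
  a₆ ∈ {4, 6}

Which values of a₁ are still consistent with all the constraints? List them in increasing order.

4, 6

The 7 variables together cover exactly {1, 2, 3, 4, 5, 6, 7} — 7 values for 7 variables — and 2 appears only in a₄'s list, so a₄ = 2.
The 6 still-open variables draw from only 6 values {1, 3, 4, 5, 6, 7}, so each is used; only a₇ can be 1, hence a₇ = 1.
The 5 still-open variables together cover exactly {3, 4, 5, 6, 7} — 5 values for 5 variables — and 3 appears only in a₂'s list, so a₂ = 3.
a₃ and a₅ between them cover only {5, 7} — a naked pair. Remove those values from a₁.
No further eliminations apply; a₁ can still be any of 4, 6.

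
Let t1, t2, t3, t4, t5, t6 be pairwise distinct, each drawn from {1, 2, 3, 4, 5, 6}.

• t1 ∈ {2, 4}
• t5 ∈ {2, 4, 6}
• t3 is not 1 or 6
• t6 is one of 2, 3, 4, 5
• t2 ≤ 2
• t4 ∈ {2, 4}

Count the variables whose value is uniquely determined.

2

Among the 6 variables, 1 fits only t2 (and all 6 values in {1, 2, 3, 4, 5, 6} must be used), so t2 = 1.
The 5 still-open variables draw from only 5 values {2, 3, 4, 5, 6}, so each is used; only t5 can be 6, hence t5 = 6.
The 2 variables t1 and t4 are confined to {2, 4}, which locks those values in; drop them from t3, t6.
Determined: t2=1, t5=6. The other variables each still have more than one consistent value. That makes 2.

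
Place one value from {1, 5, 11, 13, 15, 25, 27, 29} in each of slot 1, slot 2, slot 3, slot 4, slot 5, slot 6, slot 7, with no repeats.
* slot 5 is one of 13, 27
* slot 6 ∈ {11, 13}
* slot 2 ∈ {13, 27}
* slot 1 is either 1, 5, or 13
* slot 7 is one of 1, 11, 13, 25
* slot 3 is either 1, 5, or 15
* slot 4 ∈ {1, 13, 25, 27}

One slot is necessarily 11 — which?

slot 6

The 7 variables together cover exactly {1, 5, 11, 13, 15, 25, 27} — 7 values for 7 variables — and 15 appears only in slot 3's list, so slot 3 = 15.
The 6 still-open variables draw from only 6 values {1, 5, 11, 13, 25, 27}, so each is used; only slot 1 can be 5, hence slot 1 = 5.
slot 2 and slot 5 between them cover only {13, 27} — a naked pair. Remove those values from slot 4, slot 6, slot 7.
So 11 goes to slot 6.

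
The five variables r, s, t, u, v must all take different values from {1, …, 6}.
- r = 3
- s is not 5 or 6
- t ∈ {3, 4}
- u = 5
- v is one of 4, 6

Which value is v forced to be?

r must be 3 (only option left). So s, t can't be 3.
t has just one choice, so t = 4. Eliminate 4 elsewhere: s, v.
So v = 6.

6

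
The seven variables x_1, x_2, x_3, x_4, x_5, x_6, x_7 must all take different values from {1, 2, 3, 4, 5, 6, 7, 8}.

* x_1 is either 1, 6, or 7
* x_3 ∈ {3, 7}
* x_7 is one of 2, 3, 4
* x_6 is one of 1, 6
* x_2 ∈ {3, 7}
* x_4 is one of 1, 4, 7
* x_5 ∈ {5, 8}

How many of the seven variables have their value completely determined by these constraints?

The 2 variables x_2 and x_3 are confined to {3, 7}, which locks those values in; drop them from x_1, x_4, x_7.
x_1 and x_6 between them cover only {1, 6} — a naked pair. Remove those values from x_4.
x_4's domain is down to {4}, so x_4 = 4. So x_7 can't be 4.
x_7 has just one choice, so x_7 = 2.
Determined: x_4=4, x_7=2. The other variables each still have more than one consistent value. That makes 2.

2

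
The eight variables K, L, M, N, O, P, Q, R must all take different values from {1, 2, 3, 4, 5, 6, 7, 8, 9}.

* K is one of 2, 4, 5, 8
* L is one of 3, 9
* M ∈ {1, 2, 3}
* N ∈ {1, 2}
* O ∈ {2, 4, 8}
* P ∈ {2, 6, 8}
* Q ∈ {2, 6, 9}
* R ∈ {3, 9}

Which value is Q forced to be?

The 8 variables draw from only 8 values {1, 2, 3, 4, 5, 6, 8, 9}, so each is used; only K can be 5, hence K = 5.
Among the 7 still-open variables, 4 fits only O (and all 7 values in {1, 2, 3, 4, 6, 8, 9} must be used), so O = 4.
The 6 still-open variables draw from only 6 values {1, 2, 3, 6, 8, 9}, so each is used; only P can be 8, hence P = 8.
Among the 5 still-open variables, 6 fits only Q (and all 5 values in {1, 2, 3, 6, 9} must be used), so Q = 6.

6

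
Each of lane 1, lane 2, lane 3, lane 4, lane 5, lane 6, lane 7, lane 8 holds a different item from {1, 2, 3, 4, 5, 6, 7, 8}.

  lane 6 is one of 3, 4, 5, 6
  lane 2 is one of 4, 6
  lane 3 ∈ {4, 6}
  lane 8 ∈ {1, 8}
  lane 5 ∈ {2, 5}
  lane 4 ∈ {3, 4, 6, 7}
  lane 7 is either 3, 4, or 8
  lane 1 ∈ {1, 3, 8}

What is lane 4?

7

The 8 variables draw from only 8 values {1, 2, 3, 4, 5, 6, 7, 8}, so each is used; only lane 5 can be 2, hence lane 5 = 2.
The 7 still-open variables together cover exactly {1, 3, 4, 5, 6, 7, 8} — 7 values for 7 variables — and 5 appears only in lane 6's list, so lane 6 = 5.
The 6 still-open variables draw from only 6 values {1, 3, 4, 6, 7, 8}, so each is used; only lane 4 can be 7, hence lane 4 = 7.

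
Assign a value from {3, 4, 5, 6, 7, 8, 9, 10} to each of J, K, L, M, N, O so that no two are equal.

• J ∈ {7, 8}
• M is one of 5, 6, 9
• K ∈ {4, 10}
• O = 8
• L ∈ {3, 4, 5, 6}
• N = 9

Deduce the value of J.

7

N's domain is down to {9}, so N = 9. Remove 9 from M.
O must be 8 (only option left). Strike 8 from J.
So J = 7.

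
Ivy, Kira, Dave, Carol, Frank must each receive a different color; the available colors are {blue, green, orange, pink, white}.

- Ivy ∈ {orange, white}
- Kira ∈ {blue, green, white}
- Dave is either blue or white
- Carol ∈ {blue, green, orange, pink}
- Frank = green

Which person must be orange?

Frank has just one choice, so Frank = green. Strike green from Kira, Carol.
The 4 still-open variables together cover exactly {blue, orange, pink, white} — 4 values for 4 variables — and pink appears only in Carol's list, so Carol = pink.
Among the 3 still-open variables, orange fits only Ivy (and all 3 values in {blue, orange, white} must be used), so Ivy = orange.

Ivy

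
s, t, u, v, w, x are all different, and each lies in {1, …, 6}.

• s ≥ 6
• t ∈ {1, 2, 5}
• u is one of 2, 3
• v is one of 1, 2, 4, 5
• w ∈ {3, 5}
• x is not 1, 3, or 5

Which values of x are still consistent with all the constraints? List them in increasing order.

2, 4

s's domain is down to {6}, so s = 6. Remove 6 from x.
No further eliminations apply; x can still be any of 2, 4.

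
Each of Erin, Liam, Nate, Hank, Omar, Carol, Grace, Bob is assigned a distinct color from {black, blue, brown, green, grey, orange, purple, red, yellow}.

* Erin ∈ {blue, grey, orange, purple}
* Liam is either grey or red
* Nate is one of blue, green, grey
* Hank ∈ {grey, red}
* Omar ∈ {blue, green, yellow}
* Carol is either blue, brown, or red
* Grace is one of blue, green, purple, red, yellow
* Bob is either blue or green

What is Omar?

Among the 8 variables, brown fits only Carol (and all 8 values in {blue, brown, green, grey, orange, purple, red, yellow} must be used), so Carol = brown.
The 7 still-open variables draw from only 7 values {blue, green, grey, orange, purple, red, yellow}, so each is used; only Erin can be orange, hence Erin = orange.
The 6 still-open variables draw from only 6 values {blue, green, grey, purple, red, yellow}, so each is used; only Grace can be purple, hence Grace = purple.
The 5 still-open variables draw from only 5 values {blue, green, grey, red, yellow}, so each is used; only Omar can be yellow, hence Omar = yellow.

yellow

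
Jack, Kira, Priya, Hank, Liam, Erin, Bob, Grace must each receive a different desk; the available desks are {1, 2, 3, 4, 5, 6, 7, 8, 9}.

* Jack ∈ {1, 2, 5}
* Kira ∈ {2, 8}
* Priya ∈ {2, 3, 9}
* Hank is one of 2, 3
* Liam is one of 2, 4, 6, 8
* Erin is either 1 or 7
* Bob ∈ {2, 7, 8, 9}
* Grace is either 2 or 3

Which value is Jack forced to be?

5

Hank and Grace between them cover only {2, 3} — a naked pair. Remove those values from Jack, Kira, Priya, Liam, Bob.
Kira must be 8 (only option left). So Liam, Bob can't be 8.
Priya has just one choice, so Priya = 9. Strike 9 from Bob.
Bob has just one choice, so Bob = 7. So Erin can't be 7.
Erin's domain is down to {1}, so Erin = 1. Strike 1 from Jack.
So Jack = 5.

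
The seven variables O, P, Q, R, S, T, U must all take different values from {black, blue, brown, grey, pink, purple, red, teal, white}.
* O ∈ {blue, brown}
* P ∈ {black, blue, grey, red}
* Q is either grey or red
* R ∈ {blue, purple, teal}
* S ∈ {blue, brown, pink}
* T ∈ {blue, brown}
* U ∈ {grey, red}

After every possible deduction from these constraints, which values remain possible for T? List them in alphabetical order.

blue, brown

O and T between them cover only {blue, brown} — a naked pair. Remove those values from P, R, S.
S's domain is down to {pink}, so S = pink.
Q and U share exactly the 2 values {grey, red}; by pigeonhole those values go to them, so strike grey, red from P.
That leaves P = black.
No further eliminations apply; T can still be any of blue, brown.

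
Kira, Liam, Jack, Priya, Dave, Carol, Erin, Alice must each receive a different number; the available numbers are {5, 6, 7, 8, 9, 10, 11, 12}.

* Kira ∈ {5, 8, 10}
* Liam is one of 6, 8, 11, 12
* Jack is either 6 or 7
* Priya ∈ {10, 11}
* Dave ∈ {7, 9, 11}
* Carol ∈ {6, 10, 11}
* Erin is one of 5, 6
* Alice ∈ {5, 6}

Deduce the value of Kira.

Among the 8 variables, 9 fits only Dave (and all 8 values in {5, 6, 7, 8, 9, 10, 11, 12} must be used), so Dave = 9.
The 7 still-open variables draw from only 7 values {5, 6, 7, 8, 10, 11, 12}, so each is used; only Jack can be 7, hence Jack = 7.
Among the 6 still-open variables, 12 fits only Liam (and all 6 values in {5, 6, 8, 10, 11, 12} must be used), so Liam = 12.
The 5 still-open variables draw from only 5 values {5, 6, 8, 10, 11}, so each is used; only Kira can be 8, hence Kira = 8.

8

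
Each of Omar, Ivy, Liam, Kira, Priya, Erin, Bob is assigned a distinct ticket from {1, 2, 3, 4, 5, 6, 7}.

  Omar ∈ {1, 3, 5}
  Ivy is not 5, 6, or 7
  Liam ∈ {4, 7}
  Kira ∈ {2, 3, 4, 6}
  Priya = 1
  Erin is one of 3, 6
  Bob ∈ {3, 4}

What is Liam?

Priya must be 1 (only option left). Strike 1 from Omar, Ivy.
The 6 still-open variables together cover exactly {2, 3, 4, 5, 6, 7} — 6 values for 6 variables — and 5 appears only in Omar's list, so Omar = 5.
The 5 still-open variables draw from only 5 values {2, 3, 4, 6, 7}, so each is used; only Liam can be 7, hence Liam = 7.

7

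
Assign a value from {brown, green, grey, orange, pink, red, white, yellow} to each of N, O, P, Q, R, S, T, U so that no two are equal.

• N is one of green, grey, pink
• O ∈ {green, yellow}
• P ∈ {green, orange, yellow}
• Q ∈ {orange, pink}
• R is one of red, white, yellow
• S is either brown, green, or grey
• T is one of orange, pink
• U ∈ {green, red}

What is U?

red

The 8 variables together cover exactly {brown, green, grey, orange, pink, red, white, yellow} — 8 values for 8 variables — and brown appears only in S's list, so S = brown.
Among the 7 still-open variables, grey fits only N (and all 7 values in {green, grey, orange, pink, red, white, yellow} must be used), so N = grey.
Among the 6 still-open variables, white fits only R (and all 6 values in {green, orange, pink, red, white, yellow} must be used), so R = white.
The 5 still-open variables together cover exactly {green, orange, pink, red, yellow} — 5 values for 5 variables — and red appears only in U's list, so U = red.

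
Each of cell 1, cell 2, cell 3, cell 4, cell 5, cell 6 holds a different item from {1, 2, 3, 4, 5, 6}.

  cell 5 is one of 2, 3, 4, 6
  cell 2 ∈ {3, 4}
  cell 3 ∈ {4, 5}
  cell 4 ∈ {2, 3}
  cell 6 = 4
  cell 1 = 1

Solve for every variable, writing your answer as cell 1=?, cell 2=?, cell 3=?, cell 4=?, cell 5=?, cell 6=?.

cell 1 must be 1 (only option left).
That leaves cell 6 = 4. Strike 4 from cell 2, cell 3, cell 5.
cell 2's domain is down to {3}, so cell 2 = 3. Remove 3 from cell 4, cell 5.
That leaves cell 3 = 5.
That leaves cell 4 = 2. Strike 2 from cell 5.
cell 5 has just one choice, so cell 5 = 6.

cell 1=1, cell 2=3, cell 3=5, cell 4=2, cell 5=6, cell 6=4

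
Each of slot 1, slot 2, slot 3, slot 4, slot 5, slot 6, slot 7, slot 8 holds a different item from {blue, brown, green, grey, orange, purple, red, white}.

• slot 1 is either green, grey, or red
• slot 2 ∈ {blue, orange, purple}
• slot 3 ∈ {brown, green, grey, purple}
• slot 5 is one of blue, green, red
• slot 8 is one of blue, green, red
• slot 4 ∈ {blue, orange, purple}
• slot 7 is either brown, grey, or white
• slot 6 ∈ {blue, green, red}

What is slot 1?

Among the 8 variables, white fits only slot 7 (and all 8 values in {blue, brown, green, grey, orange, purple, red, white} must be used), so slot 7 = white.
The 7 still-open variables together cover exactly {blue, brown, green, grey, orange, purple, red} — 7 values for 7 variables — and brown appears only in slot 3's list, so slot 3 = brown.
The 6 still-open variables together cover exactly {blue, green, grey, orange, purple, red} — 6 values for 6 variables — and grey appears only in slot 1's list, so slot 1 = grey.

grey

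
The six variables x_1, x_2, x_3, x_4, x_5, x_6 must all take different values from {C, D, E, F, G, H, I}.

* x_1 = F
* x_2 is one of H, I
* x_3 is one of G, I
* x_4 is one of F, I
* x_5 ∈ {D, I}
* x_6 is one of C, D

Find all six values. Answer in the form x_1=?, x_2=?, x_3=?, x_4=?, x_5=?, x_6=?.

x_1=F, x_2=H, x_3=G, x_4=I, x_5=D, x_6=C

x_1 has just one choice, so x_1 = F. Eliminate F elsewhere: x_4.
x_4's domain is down to {I}, so x_4 = I. Eliminate I elsewhere: x_2, x_3, x_5.
x_5's domain is down to {D}, so x_5 = D. So x_6 can't be D.
That leaves x_6 = C.
x_2's domain is down to {H}, so x_2 = H.
x_3 has just one choice, so x_3 = G.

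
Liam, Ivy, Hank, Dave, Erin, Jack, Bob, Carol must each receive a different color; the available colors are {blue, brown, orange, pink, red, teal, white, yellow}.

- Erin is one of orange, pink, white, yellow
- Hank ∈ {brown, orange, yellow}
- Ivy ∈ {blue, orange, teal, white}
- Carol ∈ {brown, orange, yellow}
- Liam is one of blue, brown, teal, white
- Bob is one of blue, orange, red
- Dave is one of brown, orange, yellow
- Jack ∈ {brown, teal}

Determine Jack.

teal

The 8 variables together cover exactly {blue, brown, orange, pink, red, teal, white, yellow} — 8 values for 8 variables — and pink appears only in Erin's list, so Erin = pink.
The 7 still-open variables draw from only 7 values {blue, brown, orange, red, teal, white, yellow}, so each is used; only Bob can be red, hence Bob = red.
Hank, Dave, Carol between them cover only {brown, orange, yellow} — a naked triple. Remove those values from Liam, Ivy, Jack.
So Jack = teal.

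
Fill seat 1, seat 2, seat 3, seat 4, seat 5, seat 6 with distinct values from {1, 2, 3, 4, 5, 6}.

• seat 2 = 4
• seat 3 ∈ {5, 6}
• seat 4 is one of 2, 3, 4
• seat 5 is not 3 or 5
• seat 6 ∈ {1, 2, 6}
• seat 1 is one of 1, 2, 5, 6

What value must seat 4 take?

3

seat 2's domain is down to {4}, so seat 2 = 4. Remove 4 from seat 4, seat 5.
The 5 still-open variables together cover exactly {1, 2, 3, 5, 6} — 5 values for 5 variables — and 3 appears only in seat 4's list, so seat 4 = 3.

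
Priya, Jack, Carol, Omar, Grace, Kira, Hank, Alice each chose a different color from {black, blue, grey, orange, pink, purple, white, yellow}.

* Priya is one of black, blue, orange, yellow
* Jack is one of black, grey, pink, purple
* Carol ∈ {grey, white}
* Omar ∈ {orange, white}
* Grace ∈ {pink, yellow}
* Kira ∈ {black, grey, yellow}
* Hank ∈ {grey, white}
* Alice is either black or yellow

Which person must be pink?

Grace

The 8 variables draw from only 8 values {black, blue, grey, orange, pink, purple, white, yellow}, so each is used; only Priya can be blue, hence Priya = blue.
Among the 7 still-open variables, orange fits only Omar (and all 7 values in {black, grey, orange, pink, purple, white, yellow} must be used), so Omar = orange.
The 6 still-open variables draw from only 6 values {black, grey, pink, purple, white, yellow}, so each is used; only Jack can be purple, hence Jack = purple.
The 5 still-open variables together cover exactly {black, grey, pink, white, yellow} — 5 values for 5 variables — and pink appears only in Grace's list, so Grace = pink.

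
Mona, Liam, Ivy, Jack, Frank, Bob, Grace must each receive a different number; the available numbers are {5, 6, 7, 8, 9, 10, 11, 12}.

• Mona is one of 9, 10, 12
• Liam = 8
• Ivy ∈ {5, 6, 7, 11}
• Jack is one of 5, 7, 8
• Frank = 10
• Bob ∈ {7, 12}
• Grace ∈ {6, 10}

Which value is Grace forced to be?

Liam must be 8 (only option left). So Jack can't be 8.
Frank's domain is down to {10}, so Frank = 10. Remove 10 from Mona, Grace.
So Grace = 6.

6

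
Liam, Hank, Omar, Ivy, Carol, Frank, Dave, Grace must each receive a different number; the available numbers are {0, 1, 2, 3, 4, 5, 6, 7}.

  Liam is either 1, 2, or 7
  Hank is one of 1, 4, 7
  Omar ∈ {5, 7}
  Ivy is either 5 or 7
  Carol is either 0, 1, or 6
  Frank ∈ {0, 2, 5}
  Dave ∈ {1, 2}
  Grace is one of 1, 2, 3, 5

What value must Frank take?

Among the 8 variables, 3 fits only Grace (and all 8 values in {0, 1, 2, 3, 4, 5, 6, 7} must be used), so Grace = 3.
The 7 still-open variables draw from only 7 values {0, 1, 2, 4, 5, 6, 7}, so each is used; only Hank can be 4, hence Hank = 4.
The 6 still-open variables draw from only 6 values {0, 1, 2, 5, 6, 7}, so each is used; only Carol can be 6, hence Carol = 6.
The 5 still-open variables together cover exactly {0, 1, 2, 5, 7} — 5 values for 5 variables — and 0 appears only in Frank's list, so Frank = 0.

0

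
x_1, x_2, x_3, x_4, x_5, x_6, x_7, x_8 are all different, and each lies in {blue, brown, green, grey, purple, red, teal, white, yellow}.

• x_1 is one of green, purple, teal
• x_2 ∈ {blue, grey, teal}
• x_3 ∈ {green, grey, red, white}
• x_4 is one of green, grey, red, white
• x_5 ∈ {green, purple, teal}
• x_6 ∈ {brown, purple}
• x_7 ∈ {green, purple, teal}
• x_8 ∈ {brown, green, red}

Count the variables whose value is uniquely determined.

The 8 variables together cover exactly {blue, brown, green, grey, purple, red, teal, white} — 8 values for 8 variables — and blue appears only in x_2's list, so x_2 = blue.
x_1, x_5, x_7 share exactly the 3 values {green, purple, teal}; by pigeonhole those values go to them, so strike green, purple, teal from x_3, x_4, x_6, x_8.
x_6 has just one choice, so x_6 = brown. Strike brown from x_8.
That leaves x_8 = red. Remove red from x_3, x_4.
Determined: x_2=blue, x_6=brown, x_8=red. The other variables each still have more than one consistent value. That makes 3.

3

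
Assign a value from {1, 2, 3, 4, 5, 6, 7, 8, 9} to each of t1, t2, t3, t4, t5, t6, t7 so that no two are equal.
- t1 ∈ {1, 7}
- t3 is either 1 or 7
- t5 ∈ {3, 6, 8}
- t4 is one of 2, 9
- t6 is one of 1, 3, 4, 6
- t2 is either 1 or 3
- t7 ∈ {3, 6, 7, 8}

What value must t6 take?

t1 and t3 share exactly the 2 values {1, 7}; by pigeonhole those values go to them, so strike 1, 7 from t2, t6, t7.
t2 must be 3 (only option left). Remove 3 from t5, t6, t7.
The 2 variables t5 and t7 are confined to {6, 8}, which locks those values in; drop them from t6.
So t6 = 4.

4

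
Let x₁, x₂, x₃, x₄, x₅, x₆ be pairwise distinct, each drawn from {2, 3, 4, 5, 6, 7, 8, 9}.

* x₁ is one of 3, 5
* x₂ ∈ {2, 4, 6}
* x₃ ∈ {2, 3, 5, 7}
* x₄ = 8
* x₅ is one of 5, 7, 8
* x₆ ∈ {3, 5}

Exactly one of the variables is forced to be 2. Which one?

x₄'s domain is down to {8}, so x₄ = 8. So x₅ can't be 8.
x₁ and x₆ share exactly the 2 values {3, 5}; by pigeonhole those values go to them, so strike 3, 5 from x₃, x₅.
x₅ has just one choice, so x₅ = 7. So x₃ can't be 7.
So 2 goes to x₃.

x₃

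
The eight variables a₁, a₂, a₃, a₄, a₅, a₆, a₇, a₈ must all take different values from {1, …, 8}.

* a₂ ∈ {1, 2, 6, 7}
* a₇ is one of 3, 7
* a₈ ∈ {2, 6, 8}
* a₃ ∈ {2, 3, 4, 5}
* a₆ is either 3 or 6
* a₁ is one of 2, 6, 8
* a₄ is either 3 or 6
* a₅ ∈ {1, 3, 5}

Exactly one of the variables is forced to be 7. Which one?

a₇

The 8 variables draw from only 8 values {1, 2, 3, 4, 5, 6, 7, 8}, so each is used; only a₃ can be 4, hence a₃ = 4.
The 7 still-open variables draw from only 7 values {1, 2, 3, 5, 6, 7, 8}, so each is used; only a₅ can be 5, hence a₅ = 5.
Among the 6 still-open variables, 1 fits only a₂ (and all 6 values in {1, 2, 3, 6, 7, 8} must be used), so a₂ = 1.
The 5 still-open variables together cover exactly {2, 3, 6, 7, 8} — 5 values for 5 variables — and 7 appears only in a₇'s list, so a₇ = 7.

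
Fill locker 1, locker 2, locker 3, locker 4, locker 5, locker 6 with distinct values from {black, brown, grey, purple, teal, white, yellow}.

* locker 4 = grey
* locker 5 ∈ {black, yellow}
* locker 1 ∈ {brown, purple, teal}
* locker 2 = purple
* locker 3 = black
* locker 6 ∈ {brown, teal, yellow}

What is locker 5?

locker 2's domain is down to {purple}, so locker 2 = purple. Remove purple from locker 1.
locker 3 must be black (only option left). Remove black from locker 5.
So locker 5 = yellow.

yellow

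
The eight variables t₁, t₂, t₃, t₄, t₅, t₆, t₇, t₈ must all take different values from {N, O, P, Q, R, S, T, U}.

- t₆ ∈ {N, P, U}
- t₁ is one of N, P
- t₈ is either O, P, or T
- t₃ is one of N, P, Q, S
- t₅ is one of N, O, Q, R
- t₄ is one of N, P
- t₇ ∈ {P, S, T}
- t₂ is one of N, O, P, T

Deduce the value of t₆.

U

The 8 variables together cover exactly {N, O, P, Q, R, S, T, U} — 8 values for 8 variables — and R appears only in t₅'s list, so t₅ = R.
The 7 still-open variables together cover exactly {N, O, P, Q, S, T, U} — 7 values for 7 variables — and Q appears only in t₃'s list, so t₃ = Q.
The 6 still-open variables draw from only 6 values {N, O, P, S, T, U}, so each is used; only t₇ can be S, hence t₇ = S.
The 5 still-open variables draw from only 5 values {N, O, P, T, U}, so each is used; only t₆ can be U, hence t₆ = U.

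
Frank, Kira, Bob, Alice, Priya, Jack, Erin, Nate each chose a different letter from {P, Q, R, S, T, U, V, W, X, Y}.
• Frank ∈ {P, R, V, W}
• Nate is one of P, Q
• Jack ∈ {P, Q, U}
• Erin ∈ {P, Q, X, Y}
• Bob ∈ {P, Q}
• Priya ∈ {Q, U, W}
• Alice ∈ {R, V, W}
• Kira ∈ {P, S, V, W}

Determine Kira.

S

Bob and Nate share exactly the 2 values {P, Q}; by pigeonhole those values go to them, so strike P, Q from Frank, Kira, Priya, Jack, Erin.
That leaves Jack = U. Remove U from Priya.
That leaves Priya = W. Remove W from Frank, Kira, Alice.
The 2 variables Frank and Alice are confined to {R, V}, which locks those values in; drop them from Kira.
So Kira = S.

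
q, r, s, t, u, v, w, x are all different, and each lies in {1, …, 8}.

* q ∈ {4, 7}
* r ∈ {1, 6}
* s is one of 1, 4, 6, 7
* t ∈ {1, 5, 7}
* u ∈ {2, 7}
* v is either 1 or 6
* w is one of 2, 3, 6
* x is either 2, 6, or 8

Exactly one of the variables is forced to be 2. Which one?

u

The 8 variables together cover exactly {1, 2, 3, 4, 5, 6, 7, 8} — 8 values for 8 variables — and 3 appears only in w's list, so w = 3.
Among the 7 still-open variables, 5 fits only t (and all 7 values in {1, 2, 4, 5, 6, 7, 8} must be used), so t = 5.
The 6 still-open variables draw from only 6 values {1, 2, 4, 6, 7, 8}, so each is used; only x can be 8, hence x = 8.
Among the 5 still-open variables, 2 fits only u (and all 5 values in {1, 2, 4, 6, 7} must be used), so u = 2.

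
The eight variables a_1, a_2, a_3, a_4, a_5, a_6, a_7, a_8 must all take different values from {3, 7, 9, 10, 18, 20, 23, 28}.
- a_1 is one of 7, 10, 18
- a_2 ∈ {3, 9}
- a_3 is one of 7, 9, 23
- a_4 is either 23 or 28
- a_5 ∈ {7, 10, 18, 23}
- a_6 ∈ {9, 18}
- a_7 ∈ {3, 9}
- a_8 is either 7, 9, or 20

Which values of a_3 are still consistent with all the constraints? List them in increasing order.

Among the 8 variables, 20 fits only a_8 (and all 8 values in {3, 7, 9, 10, 18, 20, 23, 28} must be used), so a_8 = 20.
The 7 still-open variables draw from only 7 values {3, 7, 9, 10, 18, 23, 28}, so each is used; only a_4 can be 28, hence a_4 = 28.
The 2 variables a_2 and a_7 are confined to {3, 9}, which locks those values in; drop them from a_3, a_6.
a_6's domain is down to {18}, so a_6 = 18. Eliminate 18 elsewhere: a_1, a_5.
No further eliminations apply; a_3 can still be any of 7, 23.

7, 23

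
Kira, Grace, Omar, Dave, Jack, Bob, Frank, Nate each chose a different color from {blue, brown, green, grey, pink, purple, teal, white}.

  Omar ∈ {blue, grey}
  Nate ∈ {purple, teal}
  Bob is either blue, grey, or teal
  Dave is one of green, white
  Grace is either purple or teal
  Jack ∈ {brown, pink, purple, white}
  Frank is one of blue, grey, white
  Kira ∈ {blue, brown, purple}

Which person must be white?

Frank

The 8 variables draw from only 8 values {blue, brown, green, grey, pink, purple, teal, white}, so each is used; only Dave can be green, hence Dave = green.
The 7 still-open variables together cover exactly {blue, brown, grey, pink, purple, teal, white} — 7 values for 7 variables — and pink appears only in Jack's list, so Jack = pink.
The 6 still-open variables draw from only 6 values {blue, brown, grey, purple, teal, white}, so each is used; only Kira can be brown, hence Kira = brown.
Among the 5 still-open variables, white fits only Frank (and all 5 values in {blue, grey, purple, teal, white} must be used), so Frank = white.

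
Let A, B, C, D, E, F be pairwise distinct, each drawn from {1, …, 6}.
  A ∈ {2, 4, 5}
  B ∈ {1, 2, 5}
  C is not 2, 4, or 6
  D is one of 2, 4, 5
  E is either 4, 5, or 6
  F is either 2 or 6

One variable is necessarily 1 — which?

B

The 6 variables draw from only 6 values {1, 2, 3, 4, 5, 6}, so each is used; only C can be 3, hence C = 3.
Among the 5 still-open variables, 1 fits only B (and all 5 values in {1, 2, 4, 5, 6} must be used), so B = 1.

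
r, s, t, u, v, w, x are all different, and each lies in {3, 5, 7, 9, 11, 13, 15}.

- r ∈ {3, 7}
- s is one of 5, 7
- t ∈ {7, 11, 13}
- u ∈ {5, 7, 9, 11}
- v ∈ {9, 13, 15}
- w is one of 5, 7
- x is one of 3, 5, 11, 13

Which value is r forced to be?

3

Among the 7 variables, 15 fits only v (and all 7 values in {3, 5, 7, 9, 11, 13, 15} must be used), so v = 15.
The 6 still-open variables together cover exactly {3, 5, 7, 9, 11, 13} — 6 values for 6 variables — and 9 appears only in u's list, so u = 9.
s and w share exactly the 2 values {5, 7}; by pigeonhole those values go to them, so strike 5, 7 from r, t, x.
So r = 3.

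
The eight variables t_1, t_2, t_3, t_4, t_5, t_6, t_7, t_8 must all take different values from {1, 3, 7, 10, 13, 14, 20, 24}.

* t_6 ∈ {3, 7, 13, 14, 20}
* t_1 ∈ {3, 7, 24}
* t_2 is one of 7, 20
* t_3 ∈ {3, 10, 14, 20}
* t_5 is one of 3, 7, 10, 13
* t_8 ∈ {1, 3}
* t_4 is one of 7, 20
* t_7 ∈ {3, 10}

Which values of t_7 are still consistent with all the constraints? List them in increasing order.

The 8 variables together cover exactly {1, 3, 7, 10, 13, 14, 20, 24} — 8 values for 8 variables — and 1 appears only in t_8's list, so t_8 = 1.
The 7 still-open variables together cover exactly {3, 7, 10, 13, 14, 20, 24} — 7 values for 7 variables — and 24 appears only in t_1's list, so t_1 = 24.
t_2 and t_4 between them cover only {7, 20} — a naked pair. Remove those values from t_3, t_5, t_6.
No further eliminations apply; t_7 can still be any of 3, 10.

3, 10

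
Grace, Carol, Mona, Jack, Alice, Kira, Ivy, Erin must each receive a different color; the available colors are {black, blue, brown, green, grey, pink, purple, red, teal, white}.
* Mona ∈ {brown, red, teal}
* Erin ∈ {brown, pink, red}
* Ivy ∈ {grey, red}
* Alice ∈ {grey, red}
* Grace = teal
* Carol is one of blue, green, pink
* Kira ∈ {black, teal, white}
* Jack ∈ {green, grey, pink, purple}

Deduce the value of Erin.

Grace has just one choice, so Grace = teal. So Mona, Kira can't be teal.
The 2 variables Alice and Ivy are confined to {grey, red}, which locks those values in; drop them from Mona, Jack, Erin.
Mona must be brown (only option left). So Erin can't be brown.
So Erin = pink.

pink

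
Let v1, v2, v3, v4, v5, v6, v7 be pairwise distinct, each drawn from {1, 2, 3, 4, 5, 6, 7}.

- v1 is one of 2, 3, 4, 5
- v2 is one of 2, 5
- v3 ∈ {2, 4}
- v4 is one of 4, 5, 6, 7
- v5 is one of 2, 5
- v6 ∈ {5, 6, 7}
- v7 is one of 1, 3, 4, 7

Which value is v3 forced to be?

4

The 7 variables draw from only 7 values {1, 2, 3, 4, 5, 6, 7}, so each is used; only v7 can be 1, hence v7 = 1.
Among the 6 still-open variables, 3 fits only v1 (and all 6 values in {2, 3, 4, 5, 6, 7} must be used), so v1 = 3.
v2 and v5 between them cover only {2, 5} — a naked pair. Remove those values from v3, v4, v6.
So v3 = 4.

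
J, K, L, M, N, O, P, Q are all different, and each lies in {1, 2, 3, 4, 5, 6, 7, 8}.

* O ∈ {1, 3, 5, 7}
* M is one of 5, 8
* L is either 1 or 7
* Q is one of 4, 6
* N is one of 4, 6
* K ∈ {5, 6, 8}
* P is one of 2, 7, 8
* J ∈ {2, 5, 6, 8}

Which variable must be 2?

J

The 8 variables draw from only 8 values {1, 2, 3, 4, 5, 6, 7, 8}, so each is used; only O can be 3, hence O = 3.
The 7 still-open variables together cover exactly {1, 2, 4, 5, 6, 7, 8} — 7 values for 7 variables — and 1 appears only in L's list, so L = 1.
Among the 6 still-open variables, 7 fits only P (and all 6 values in {2, 4, 5, 6, 7, 8} must be used), so P = 7.
Among the 5 still-open variables, 2 fits only J (and all 5 values in {2, 4, 5, 6, 8} must be used), so J = 2.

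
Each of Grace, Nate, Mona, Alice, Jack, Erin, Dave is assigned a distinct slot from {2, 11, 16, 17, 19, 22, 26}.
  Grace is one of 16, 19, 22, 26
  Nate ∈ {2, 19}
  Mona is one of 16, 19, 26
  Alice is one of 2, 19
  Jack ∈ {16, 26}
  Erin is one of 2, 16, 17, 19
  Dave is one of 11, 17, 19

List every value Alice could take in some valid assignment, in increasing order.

The 7 variables draw from only 7 values {2, 11, 16, 17, 19, 22, 26}, so each is used; only Dave can be 11, hence Dave = 11.
The 6 still-open variables draw from only 6 values {2, 16, 17, 19, 22, 26}, so each is used; only Erin can be 17, hence Erin = 17.
Among the 5 still-open variables, 22 fits only Grace (and all 5 values in {2, 16, 19, 22, 26} must be used), so Grace = 22.
Nate and Alice between them cover only {2, 19} — a naked pair. Remove those values from Mona.
No further eliminations apply; Alice can still be any of 2, 19.

2, 19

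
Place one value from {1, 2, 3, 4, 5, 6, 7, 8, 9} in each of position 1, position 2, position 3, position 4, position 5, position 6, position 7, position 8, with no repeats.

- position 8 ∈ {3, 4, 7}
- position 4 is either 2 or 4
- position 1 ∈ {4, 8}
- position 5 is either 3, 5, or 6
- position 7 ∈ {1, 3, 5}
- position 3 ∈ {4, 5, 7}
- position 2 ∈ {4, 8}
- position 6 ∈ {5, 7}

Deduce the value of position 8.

Among the 8 variables, 1 fits only position 7 (and all 8 values in {1, 2, 3, 4, 5, 6, 7, 8} must be used), so position 7 = 1.
The 7 still-open variables together cover exactly {2, 3, 4, 5, 6, 7, 8} — 7 values for 7 variables — and 2 appears only in position 4's list, so position 4 = 2.
The 6 still-open variables draw from only 6 values {3, 4, 5, 6, 7, 8}, so each is used; only position 5 can be 6, hence position 5 = 6.
The 5 still-open variables together cover exactly {3, 4, 5, 7, 8} — 5 values for 5 variables — and 3 appears only in position 8's list, so position 8 = 3.

3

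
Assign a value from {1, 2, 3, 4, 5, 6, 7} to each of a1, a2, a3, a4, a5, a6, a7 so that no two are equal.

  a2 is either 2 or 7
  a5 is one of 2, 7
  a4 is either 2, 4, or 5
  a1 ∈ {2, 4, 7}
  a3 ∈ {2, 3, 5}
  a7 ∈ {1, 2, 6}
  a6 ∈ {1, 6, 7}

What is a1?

The 7 variables draw from only 7 values {1, 2, 3, 4, 5, 6, 7}, so each is used; only a3 can be 3, hence a3 = 3.
The 6 still-open variables together cover exactly {1, 2, 4, 5, 6, 7} — 6 values for 6 variables — and 5 appears only in a4's list, so a4 = 5.
Among the 5 still-open variables, 4 fits only a1 (and all 5 values in {1, 2, 4, 6, 7} must be used), so a1 = 4.

4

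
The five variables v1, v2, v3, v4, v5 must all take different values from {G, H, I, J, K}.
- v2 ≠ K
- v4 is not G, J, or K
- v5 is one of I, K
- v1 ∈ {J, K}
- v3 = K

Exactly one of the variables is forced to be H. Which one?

v3 must be K (only option left). Strike K from v1, v5.
v5 has just one choice, so v5 = I. So v2, v4 can't be I.
So H goes to v4.

v4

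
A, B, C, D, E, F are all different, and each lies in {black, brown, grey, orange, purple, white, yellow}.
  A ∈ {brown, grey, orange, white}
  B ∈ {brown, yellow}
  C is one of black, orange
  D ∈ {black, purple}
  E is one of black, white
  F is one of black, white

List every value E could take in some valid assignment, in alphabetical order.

black, white

E and F share exactly the 2 values {black, white}; by pigeonhole those values go to them, so strike black, white from A, C, D.
C must be orange (only option left). So A can't be orange.
D has just one choice, so D = purple.
No further eliminations apply; E can still be any of black, white.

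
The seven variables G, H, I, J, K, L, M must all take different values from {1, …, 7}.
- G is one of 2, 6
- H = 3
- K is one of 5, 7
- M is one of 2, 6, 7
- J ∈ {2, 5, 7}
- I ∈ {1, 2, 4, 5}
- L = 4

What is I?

1

H's domain is down to {3}, so H = 3.
L must be 4 (only option left). Eliminate 4 elsewhere: I.
The 5 still-open variables draw from only 5 values {1, 2, 5, 6, 7}, so each is used; only I can be 1, hence I = 1.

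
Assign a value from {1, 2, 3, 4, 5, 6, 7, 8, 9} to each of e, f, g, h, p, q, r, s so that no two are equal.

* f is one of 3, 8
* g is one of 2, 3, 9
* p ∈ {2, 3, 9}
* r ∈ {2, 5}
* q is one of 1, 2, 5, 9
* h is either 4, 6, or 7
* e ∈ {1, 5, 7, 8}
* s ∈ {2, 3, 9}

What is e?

7

g, p, s between them cover only {2, 3, 9} — a naked triple. Remove those values from f, q, r.
f's domain is down to {8}, so f = 8. So e can't be 8.
r's domain is down to {5}, so r = 5. So e, q can't be 5.
q must be 1 (only option left). Remove 1 from e.
So e = 7.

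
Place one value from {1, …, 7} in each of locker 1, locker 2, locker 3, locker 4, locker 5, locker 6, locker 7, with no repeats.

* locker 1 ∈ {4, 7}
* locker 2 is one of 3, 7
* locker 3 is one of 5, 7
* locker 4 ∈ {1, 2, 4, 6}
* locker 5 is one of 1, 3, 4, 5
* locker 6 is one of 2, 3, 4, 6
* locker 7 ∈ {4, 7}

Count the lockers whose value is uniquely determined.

3

locker 1 and locker 7 share exactly the 2 values {4, 7}; by pigeonhole those values go to them, so strike 4, 7 from locker 2, locker 3, locker 4, locker 5, locker 6.
locker 2 has just one choice, so locker 2 = 3. So locker 5, locker 6 can't be 3.
That leaves locker 3 = 5. Strike 5 from locker 5.
locker 5 must be 1 (only option left). Strike 1 from locker 4.
Determined: locker 2=3, locker 3=5, locker 5=1. The other lockers each still have more than one consistent value. That makes 3.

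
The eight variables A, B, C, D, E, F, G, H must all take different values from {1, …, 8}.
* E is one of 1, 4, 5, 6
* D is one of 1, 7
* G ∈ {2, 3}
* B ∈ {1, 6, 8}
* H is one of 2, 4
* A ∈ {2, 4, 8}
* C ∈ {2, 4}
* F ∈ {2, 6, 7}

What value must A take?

8

The 8 variables together cover exactly {1, 2, 3, 4, 5, 6, 7, 8} — 8 values for 8 variables — and 3 appears only in G's list, so G = 3.
Among the 7 still-open variables, 5 fits only E (and all 7 values in {1, 2, 4, 5, 6, 7, 8} must be used), so E = 5.
C and H share exactly the 2 values {2, 4}; by pigeonhole those values go to them, so strike 2, 4 from A, F.
So A = 8.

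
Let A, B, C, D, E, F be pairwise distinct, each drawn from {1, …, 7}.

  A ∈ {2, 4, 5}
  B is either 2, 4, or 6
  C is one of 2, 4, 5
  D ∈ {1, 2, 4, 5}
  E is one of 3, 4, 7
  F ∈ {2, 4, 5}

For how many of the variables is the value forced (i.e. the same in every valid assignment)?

2

A, C, F share exactly the 3 values {2, 4, 5}; by pigeonhole those values go to them, so strike 2, 4, 5 from B, D, E.
B's domain is down to {6}, so B = 6.
D must be 1 (only option left).
Determined: B=6, D=1. The other variables each still have more than one consistent value. That makes 2.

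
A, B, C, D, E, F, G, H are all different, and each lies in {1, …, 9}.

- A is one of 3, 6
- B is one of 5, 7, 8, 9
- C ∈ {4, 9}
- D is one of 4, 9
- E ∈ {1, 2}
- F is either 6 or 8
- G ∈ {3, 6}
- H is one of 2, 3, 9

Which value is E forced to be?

The 2 variables A and G are confined to {3, 6}, which locks those values in; drop them from F, H.
F has just one choice, so F = 8. Strike 8 from B.
C and D between them cover only {4, 9} — a naked pair. Remove those values from B, H.
That leaves H = 2. Strike 2 from E.
So E = 1.

1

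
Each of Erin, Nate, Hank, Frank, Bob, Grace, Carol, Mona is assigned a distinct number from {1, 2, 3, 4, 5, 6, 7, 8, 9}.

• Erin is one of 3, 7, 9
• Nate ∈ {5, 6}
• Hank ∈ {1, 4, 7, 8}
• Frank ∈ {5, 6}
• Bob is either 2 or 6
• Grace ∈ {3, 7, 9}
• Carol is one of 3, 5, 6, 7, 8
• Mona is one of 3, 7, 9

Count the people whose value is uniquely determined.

The 2 variables Nate and Frank are confined to {5, 6}, which locks those values in; drop them from Bob, Carol.
Bob has just one choice, so Bob = 2.
The 3 variables Erin, Grace, Mona are confined to {3, 7, 9}, which locks those values in; drop them from Hank, Carol.
That leaves Carol = 8. So Hank can't be 8.
Determined: Bob=2, Carol=8. The other people each still have more than one consistent value. That makes 2.

2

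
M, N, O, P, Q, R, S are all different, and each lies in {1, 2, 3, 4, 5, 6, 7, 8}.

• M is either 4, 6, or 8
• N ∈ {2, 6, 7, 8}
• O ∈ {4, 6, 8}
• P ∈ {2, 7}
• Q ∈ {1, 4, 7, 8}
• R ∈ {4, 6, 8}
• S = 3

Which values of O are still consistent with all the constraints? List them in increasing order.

4, 6, 8

S's domain is down to {3}, so S = 3.
The 6 still-open variables draw from only 6 values {1, 2, 4, 6, 7, 8}, so each is used; only Q can be 1, hence Q = 1.
The 3 variables M, O, R are confined to {4, 6, 8}, which locks those values in; drop them from N.
No further eliminations apply; O can still be any of 4, 6, 8.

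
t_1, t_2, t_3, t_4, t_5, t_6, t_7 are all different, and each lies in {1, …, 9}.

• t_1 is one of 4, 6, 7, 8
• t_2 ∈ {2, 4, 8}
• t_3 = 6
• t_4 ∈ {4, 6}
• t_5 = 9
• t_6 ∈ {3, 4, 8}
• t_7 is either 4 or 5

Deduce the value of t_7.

t_3 has just one choice, so t_3 = 6. Remove 6 from t_1, t_4.
t_4's domain is down to {4}, so t_4 = 4. Eliminate 4 elsewhere: t_1, t_2, t_6, t_7.
So t_7 = 5.

5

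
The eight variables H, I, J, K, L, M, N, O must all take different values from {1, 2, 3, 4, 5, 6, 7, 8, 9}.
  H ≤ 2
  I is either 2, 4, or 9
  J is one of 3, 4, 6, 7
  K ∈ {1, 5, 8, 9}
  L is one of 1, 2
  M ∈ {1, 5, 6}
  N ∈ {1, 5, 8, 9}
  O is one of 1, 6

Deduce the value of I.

H and L between them cover only {1, 2} — a naked pair. Remove those values from I, K, M, N, O.
O has just one choice, so O = 6. So J, M can't be 6.
M has just one choice, so M = 5. Strike 5 from K, N.
The 2 variables K and N are confined to {8, 9}, which locks those values in; drop them from I.
So I = 4.

4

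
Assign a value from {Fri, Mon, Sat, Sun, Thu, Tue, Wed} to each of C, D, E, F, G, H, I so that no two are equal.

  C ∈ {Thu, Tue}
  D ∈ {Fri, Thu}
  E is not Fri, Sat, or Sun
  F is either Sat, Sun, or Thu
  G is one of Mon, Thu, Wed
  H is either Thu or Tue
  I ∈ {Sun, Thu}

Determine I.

The 7 variables draw from only 7 values {Fri, Mon, Sat, Sun, Thu, Tue, Wed}, so each is used; only D can be Fri, hence D = Fri.
Among the 6 still-open variables, Sat fits only F (and all 6 values in {Mon, Sat, Sun, Thu, Tue, Wed} must be used), so F = Sat.
The 5 still-open variables together cover exactly {Mon, Sun, Thu, Tue, Wed} — 5 values for 5 variables — and Sun appears only in I's list, so I = Sun.

Sun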